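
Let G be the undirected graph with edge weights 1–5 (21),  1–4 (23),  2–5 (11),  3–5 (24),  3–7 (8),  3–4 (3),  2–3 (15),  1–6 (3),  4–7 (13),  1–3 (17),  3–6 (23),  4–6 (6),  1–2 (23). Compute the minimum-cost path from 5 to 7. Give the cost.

Checking several routes:
5 → 1 → 6 → 4 → 3 → 7: 21 + 3 + 6 + 3 + 8 = 41
5 → 3 → 7: 24 + 8 = 32
5 → 2 → 3 → 4 → 7: 11 + 15 + 3 + 13 = 42
5 → 3 → 4 → 7: 24 + 3 + 13 = 40
5 → 2 → 3 → 7: 11 + 15 + 8 = 34
Shortest: 32.

32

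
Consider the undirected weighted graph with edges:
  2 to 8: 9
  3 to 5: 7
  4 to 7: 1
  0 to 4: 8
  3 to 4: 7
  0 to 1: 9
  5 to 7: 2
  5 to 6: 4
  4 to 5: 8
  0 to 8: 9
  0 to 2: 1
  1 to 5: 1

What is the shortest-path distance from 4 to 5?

3

Comparing a few candidate routes:
4 → 3 → 5: 7 + 7 = 14
4 → 7 → 5: 1 + 2 = 3
4 → 5: 8
Shortest: 3.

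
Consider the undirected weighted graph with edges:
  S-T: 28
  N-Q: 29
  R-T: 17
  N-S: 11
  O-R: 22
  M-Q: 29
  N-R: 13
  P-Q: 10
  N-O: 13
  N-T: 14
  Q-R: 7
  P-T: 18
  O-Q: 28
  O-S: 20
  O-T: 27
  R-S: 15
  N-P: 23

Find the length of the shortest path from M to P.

39

Checking several routes:
M-Q-R-T-P: 29 + 7 + 17 + 18 = 71
M-Q-P: 29 + 10 = 39
M-Q-R-N-P: 29 + 7 + 13 + 23 = 72
M-Q-R-N-T-P: 29 + 7 + 13 + 14 + 18 = 81
The minimum is 39.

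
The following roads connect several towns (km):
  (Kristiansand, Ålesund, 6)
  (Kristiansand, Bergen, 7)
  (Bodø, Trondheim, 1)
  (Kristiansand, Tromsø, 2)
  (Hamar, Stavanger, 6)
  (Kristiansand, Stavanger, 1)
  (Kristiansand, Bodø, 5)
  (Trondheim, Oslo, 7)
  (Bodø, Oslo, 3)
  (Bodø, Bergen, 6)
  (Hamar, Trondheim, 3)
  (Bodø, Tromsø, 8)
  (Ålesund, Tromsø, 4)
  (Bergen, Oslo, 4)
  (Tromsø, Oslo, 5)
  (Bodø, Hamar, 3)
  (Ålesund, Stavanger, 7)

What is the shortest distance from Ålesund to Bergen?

13

Checking several routes:
Ålesund-Stavanger-Kristiansand-Bergen: 7 + 1 + 7 = 15
Ålesund-Kristiansand-Bergen: 6 + 7 = 13
Ålesund-Kristiansand-Tromsø-Oslo-Bergen: 6 + 2 + 5 + 4 = 17
Ålesund-Tromsø-Oslo-Bergen: 4 + 5 + 4 = 13
Ålesund-Tromsø-Kristiansand-Bergen: 4 + 2 + 7 = 13
Ålesund-Kristiansand-Bodø-Bergen: 6 + 5 + 6 = 17
Best route has total 13 km.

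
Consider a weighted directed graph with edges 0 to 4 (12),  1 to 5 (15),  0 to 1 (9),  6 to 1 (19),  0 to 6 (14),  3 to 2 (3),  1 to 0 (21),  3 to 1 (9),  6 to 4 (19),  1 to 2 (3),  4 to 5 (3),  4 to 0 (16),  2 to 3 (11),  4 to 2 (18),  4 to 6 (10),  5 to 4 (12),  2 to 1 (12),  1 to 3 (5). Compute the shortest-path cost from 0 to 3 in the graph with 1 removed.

Candidate routes:
0→4→2→3: 12 + 18 + 11 = 41
0→6→4→2→3: 14 + 19 + 18 + 11 = 62
Best route has total 41.

41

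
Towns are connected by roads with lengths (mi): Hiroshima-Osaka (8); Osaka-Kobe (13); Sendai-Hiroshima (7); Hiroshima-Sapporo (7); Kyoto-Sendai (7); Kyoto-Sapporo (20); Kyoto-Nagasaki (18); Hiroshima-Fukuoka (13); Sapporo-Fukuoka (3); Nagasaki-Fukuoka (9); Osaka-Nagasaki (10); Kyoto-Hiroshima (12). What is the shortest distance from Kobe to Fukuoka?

31

Some routes from Kobe to Fukuoka:
Kobe→Osaka→Hiroshima→Sapporo→Fukuoka: 13 + 8 + 7 + 3 = 31
Kobe→Osaka→Hiroshima→Fukuoka: 13 + 8 + 13 = 34
Kobe→Osaka→Nagasaki→Fukuoka: 13 + 10 + 9 = 32
Shortest: 31 mi.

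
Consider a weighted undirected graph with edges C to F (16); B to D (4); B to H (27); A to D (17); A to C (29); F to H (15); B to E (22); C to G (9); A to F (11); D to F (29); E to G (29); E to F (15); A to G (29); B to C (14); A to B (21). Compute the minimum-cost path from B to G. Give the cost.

A few of the B→G routes:
B→A→G: 21 + 29 = 50
B→C→G: 14 + 9 = 23
B→D→A→G: 4 + 17 + 29 = 50
B→E→G: 22 + 29 = 51
B→D→A→F→C→G: 4 + 17 + 11 + 16 + 9 = 57
Shortest: 23.

23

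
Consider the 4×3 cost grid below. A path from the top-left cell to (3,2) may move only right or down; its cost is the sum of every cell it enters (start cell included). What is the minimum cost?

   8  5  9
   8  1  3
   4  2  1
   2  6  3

20

Path r0c0 → r0c1 → r1c1 → r2c1 → r2c2 → r3c2: 8 + 5 + 1 + 2 + 1 + 3 = 20.
For comparison, the top-then-right route costs 29.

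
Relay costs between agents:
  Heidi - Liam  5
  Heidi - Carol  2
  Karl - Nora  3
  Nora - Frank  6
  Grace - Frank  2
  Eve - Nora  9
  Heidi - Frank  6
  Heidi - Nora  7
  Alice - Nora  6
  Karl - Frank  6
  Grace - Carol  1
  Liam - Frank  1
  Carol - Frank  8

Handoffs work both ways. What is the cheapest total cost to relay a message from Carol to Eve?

A few of the Carol→Eve routes:
Carol -> Grace -> Frank -> Nora -> Eve: 1 + 2 + 6 + 9 = 18
Carol -> Grace -> Frank -> Karl -> Nora -> Eve: 1 + 2 + 6 + 3 + 9 = 21
Carol -> Heidi -> Nora -> Eve: 2 + 7 + 9 = 18
The minimum is 18.

18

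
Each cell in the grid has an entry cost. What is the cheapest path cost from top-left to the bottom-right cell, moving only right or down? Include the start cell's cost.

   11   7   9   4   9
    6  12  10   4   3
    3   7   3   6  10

46

Path [0,0] → [1,0] → [2,0] → [2,1] → [2,2] → [2,3] → [2,4]: 11 + 6 + 3 + 7 + 3 + 6 + 10 = 46.
(Top row then right column would cost 53.)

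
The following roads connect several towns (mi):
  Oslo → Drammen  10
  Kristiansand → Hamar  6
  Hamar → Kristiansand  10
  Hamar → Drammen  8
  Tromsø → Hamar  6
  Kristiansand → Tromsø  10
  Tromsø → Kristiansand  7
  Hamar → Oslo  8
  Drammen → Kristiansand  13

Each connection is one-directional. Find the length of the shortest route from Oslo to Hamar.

Paths from Oslo to Hamar:
Oslo -> Drammen -> Kristiansand -> Hamar: 10 + 13 + 6 = 29
Oslo -> Drammen -> Kristiansand -> Tromsø -> Hamar: 10 + 13 + 10 + 6 = 39
Best route has total 29 mi.

29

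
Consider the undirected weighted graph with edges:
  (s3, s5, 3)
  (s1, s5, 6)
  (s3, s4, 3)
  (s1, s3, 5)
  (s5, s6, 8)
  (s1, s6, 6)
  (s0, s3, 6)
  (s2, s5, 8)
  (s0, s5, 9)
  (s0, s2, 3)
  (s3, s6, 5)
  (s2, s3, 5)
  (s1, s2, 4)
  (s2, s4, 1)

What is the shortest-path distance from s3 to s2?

4

Some routes from s3 to s2:
s3-s4-s2: 3 + 1 = 4
s3-s2: 5
s3-s1-s2: 5 + 4 = 9
Best route has total 4.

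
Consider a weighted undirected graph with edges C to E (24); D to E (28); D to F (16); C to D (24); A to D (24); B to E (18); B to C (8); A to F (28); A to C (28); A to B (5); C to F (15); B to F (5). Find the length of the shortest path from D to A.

24

Comparing a few candidate routes:
D→C→B→A: 24 + 8 + 5 = 37
D→F→B→A: 16 + 5 + 5 = 26
D→F→C→B→A: 16 + 15 + 8 + 5 = 44
D→A: 24
The minimum is 24.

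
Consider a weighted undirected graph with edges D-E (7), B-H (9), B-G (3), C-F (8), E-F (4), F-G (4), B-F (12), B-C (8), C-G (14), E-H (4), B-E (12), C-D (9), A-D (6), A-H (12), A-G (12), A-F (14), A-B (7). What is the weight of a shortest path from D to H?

11

Checking several routes:
D-A-B-H: 6 + 7 + 9 = 22
D-E-H: 7 + 4 = 11
D-A-H: 6 + 12 = 18
Shortest: 11.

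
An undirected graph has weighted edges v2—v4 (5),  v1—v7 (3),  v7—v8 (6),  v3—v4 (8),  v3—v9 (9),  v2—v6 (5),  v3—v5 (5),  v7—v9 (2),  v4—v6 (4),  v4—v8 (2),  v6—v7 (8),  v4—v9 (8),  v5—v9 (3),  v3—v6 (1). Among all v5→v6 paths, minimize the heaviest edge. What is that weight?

A few of the v5→v6 routes:
v5 -> v3 -> v6: max(5, 1) = 5
v5 -> v9 -> v4 -> v8 -> v7 -> v6: max(3, 8, 2, 6, 8) = 8
v5 -> v9 -> v7 -> v8 -> v4 -> v6: max(3, 2, 6, 2, 4) = 6
v5 -> v9 -> v7 -> v8 -> v4 -> v2 -> v6: max(3, 2, 6, 2, 5, 5) = 6
Best route has worst link 5.

5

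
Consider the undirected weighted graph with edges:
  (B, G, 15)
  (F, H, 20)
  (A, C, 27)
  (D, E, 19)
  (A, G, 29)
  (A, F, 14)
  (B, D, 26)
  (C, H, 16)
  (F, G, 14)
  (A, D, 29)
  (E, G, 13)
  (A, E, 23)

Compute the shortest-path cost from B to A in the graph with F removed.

Some routes from B to A avoiding F:
B → D → A: 26 + 29 = 55
B → G → E → D → A: 15 + 13 + 19 + 29 = 76
B → D → E → A: 26 + 19 + 23 = 68
B → G → E → A: 15 + 13 + 23 = 51
B → G → A: 15 + 29 = 44
Shortest: 44.

44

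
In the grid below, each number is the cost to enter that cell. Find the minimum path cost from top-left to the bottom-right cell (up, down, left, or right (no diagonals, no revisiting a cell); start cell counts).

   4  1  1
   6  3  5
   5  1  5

Take [0,0]→[0,1]→[1,1]→[2,1]→[2,2] for a total of 4 + 1 + 3 + 1 + 5 = 14.

14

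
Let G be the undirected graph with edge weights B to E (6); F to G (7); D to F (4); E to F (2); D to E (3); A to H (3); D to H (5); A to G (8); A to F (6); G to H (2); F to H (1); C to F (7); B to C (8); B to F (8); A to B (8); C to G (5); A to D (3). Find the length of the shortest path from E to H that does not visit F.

8

A few of the E→H routes:
E-D-A-G-H: 3 + 3 + 8 + 2 = 16
E-D-H: 3 + 5 = 8
E-B-A-H: 6 + 8 + 3 = 17
E-D-A-H: 3 + 3 + 3 = 9
Best route has total 8.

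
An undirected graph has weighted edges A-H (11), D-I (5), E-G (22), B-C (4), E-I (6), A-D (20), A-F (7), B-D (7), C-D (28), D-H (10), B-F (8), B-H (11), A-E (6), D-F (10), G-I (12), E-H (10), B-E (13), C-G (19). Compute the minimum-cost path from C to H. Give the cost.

15

Comparing a few candidate routes:
C-B-F-A-H: 4 + 8 + 7 + 11 = 30
C-B-D-H: 4 + 7 + 10 = 21
C-B-E-H: 4 + 13 + 10 = 27
C-B-H: 4 + 11 = 15
The minimum is 15.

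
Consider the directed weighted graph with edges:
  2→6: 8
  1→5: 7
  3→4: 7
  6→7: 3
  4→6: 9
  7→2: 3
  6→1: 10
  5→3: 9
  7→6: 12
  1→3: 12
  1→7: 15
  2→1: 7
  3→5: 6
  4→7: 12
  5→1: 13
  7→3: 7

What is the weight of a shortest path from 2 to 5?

Some routes from 2 to 5:
2 - 6 - 1 - 5: 8 + 10 + 7 = 25
2 - 6 - 7 - 3 - 5: 8 + 3 + 7 + 6 = 24
2 - 1 - 5: 7 + 7 = 14
Best route has total 14.

14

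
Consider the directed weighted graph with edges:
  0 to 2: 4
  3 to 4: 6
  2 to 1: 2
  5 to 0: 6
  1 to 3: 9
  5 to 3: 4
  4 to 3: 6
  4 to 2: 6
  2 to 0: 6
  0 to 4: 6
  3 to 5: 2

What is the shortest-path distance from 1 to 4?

15

Candidate routes:
1→3→4: 9 + 6 = 15
1→3→5→0→4: 9 + 2 + 6 + 6 = 23
Shortest: 15.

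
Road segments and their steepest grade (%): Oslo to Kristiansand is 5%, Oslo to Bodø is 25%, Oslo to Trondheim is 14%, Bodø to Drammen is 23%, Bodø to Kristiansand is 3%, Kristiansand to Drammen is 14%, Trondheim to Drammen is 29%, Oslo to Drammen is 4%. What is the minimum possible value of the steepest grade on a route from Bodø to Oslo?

A few of the Bodø→Oslo routes:
Bodø - Oslo: max(25) = 25
Bodø - Kristiansand - Drammen - Oslo: max(3, 14, 4) = 14
Bodø - Drammen - Oslo: max(23, 4) = 23
Bodø - Kristiansand - Oslo: max(3, 5) = 5
Bodø - Drammen - Trondheim - Oslo: max(23, 29, 14) = 29
Bodø - Drammen - Kristiansand - Oslo: max(23, 14, 5) = 23
Smallest bottleneck: 5%.

5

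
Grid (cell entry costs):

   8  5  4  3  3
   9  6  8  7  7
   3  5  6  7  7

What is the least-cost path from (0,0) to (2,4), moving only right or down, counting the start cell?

Path [0,0] → [0,1] → [0,2] → [0,3] → [0,4] → [1,4] → [2,4]: 8 + 5 + 4 + 3 + 3 + 7 + 7 = 37.

37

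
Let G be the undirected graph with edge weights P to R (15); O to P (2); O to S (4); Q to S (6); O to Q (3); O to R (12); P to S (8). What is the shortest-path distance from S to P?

Checking several routes:
S -> P: 8
S -> O -> R -> P: 4 + 12 + 15 = 31
S -> Q -> O -> P: 6 + 3 + 2 = 11
S -> O -> P: 4 + 2 = 6
Shortest: 6.

6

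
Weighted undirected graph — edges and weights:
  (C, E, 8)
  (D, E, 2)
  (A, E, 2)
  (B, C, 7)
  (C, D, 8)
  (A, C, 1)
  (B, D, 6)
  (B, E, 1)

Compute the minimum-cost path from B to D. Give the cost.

Some routes from B to D:
B-D: 6
B-E-D: 1 + 2 = 3
B-E-A-C-D: 1 + 2 + 1 + 8 = 12
The minimum is 3.

3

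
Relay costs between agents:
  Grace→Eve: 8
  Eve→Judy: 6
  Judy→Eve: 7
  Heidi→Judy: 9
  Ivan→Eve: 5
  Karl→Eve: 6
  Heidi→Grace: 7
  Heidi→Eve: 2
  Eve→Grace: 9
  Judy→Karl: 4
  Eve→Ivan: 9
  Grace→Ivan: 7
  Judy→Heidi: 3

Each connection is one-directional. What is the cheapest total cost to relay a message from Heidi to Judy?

8

Routes from Heidi to Judy:
Heidi → Grace → Eve → Judy: 7 + 8 + 6 = 21
Heidi → Eve → Judy: 2 + 6 = 8
Heidi → Judy: 9
Heidi → Grace → Ivan → Eve → Judy: 7 + 7 + 5 + 6 = 25
The minimum is 8.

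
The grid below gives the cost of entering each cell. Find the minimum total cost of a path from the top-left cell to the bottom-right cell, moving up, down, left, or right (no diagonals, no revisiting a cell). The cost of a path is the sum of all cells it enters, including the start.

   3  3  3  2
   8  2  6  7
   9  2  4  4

18

Path [0,0]→[0,1]→[1,1]→[2,1]→[2,2]→[2,3]: 3 + 3 + 2 + 2 + 4 + 4 = 18.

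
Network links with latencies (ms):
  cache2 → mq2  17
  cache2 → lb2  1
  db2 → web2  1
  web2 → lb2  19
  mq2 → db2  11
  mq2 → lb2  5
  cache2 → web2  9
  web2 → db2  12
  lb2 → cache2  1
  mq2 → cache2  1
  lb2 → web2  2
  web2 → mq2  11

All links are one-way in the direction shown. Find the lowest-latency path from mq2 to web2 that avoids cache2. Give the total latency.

7

Paths from mq2 to web2 avoiding cache2:
mq2 -> db2 -> web2: 11 + 1 = 12
mq2 -> lb2 -> web2: 5 + 2 = 7
The minimum is 7 ms.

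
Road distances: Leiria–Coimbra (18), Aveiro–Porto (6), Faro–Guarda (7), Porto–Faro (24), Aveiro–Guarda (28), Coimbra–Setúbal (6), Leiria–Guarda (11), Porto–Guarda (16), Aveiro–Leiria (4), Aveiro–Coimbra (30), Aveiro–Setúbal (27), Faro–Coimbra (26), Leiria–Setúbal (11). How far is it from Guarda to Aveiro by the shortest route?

A few of the Guarda→Aveiro routes:
Guarda -> Faro -> Porto -> Aveiro: 7 + 24 + 6 = 37
Guarda -> Porto -> Aveiro: 16 + 6 = 22
Guarda -> Aveiro: 28
Guarda -> Leiria -> Aveiro: 11 + 4 = 15
Guarda -> Leiria -> Setúbal -> Aveiro: 11 + 11 + 27 = 49
Shortest: 15.

15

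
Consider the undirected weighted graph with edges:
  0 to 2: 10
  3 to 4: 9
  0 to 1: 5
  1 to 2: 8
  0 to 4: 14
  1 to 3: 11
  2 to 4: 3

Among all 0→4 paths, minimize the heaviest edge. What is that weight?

8

Comparing a few candidate routes:
0 → 1 → 2 → 4: max(5, 8, 3) = 8
0 → 1 → 3 → 4: max(5, 11, 9) = 11
0 → 2 → 4: max(10, 3) = 10
Smallest bottleneck: 8.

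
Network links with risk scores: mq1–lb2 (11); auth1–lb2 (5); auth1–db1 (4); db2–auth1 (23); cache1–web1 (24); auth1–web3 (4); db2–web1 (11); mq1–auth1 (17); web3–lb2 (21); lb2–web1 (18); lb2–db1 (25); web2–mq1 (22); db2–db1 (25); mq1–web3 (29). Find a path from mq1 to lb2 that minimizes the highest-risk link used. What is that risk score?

A few of the mq1→lb2 routes:
mq1 -> auth1 -> web3 -> lb2: max(17, 4, 21) = 21
mq1 -> auth1 -> lb2: max(17, 5) = 17
mq1 -> auth1 -> db2 -> db1 -> lb2: max(17, 23, 25, 25) = 25
mq1 -> auth1 -> db2 -> web1 -> lb2: max(17, 23, 11, 18) = 23
mq1 -> lb2: max(11) = 11
mq1 -> auth1 -> db1 -> lb2: max(17, 4, 25) = 25
Best route has worst link 11.

11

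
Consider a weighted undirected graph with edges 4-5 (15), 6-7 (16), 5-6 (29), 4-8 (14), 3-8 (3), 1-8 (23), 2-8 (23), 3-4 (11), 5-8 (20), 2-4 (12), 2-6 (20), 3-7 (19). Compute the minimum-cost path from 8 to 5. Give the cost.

20

Some routes from 8 to 5:
8 -> 5: 20
8 -> 3 -> 4 -> 5: 3 + 11 + 15 = 29
8 -> 4 -> 5: 14 + 15 = 29
The minimum is 20.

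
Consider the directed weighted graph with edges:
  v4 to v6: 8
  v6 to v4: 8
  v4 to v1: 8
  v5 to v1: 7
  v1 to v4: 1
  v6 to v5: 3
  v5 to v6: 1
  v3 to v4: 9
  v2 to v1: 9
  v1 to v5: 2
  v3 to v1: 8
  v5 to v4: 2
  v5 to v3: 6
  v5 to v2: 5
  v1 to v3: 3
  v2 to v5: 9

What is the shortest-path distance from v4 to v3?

Paths from v4 to v3:
v4→v6→v5→v2→v1→v3: 8 + 3 + 5 + 9 + 3 = 28
v4→v1→v3: 8 + 3 = 11
v4→v1→v5→v3: 8 + 2 + 6 = 16
v4→v6→v5→v1→v3: 8 + 3 + 7 + 3 = 21
v4→v6→v5→v3: 8 + 3 + 6 = 17
Shortest: 11.

11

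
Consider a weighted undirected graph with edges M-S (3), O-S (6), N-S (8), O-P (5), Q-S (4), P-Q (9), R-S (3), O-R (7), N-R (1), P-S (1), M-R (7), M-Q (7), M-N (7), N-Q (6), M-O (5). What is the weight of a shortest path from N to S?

4

Some routes from N to S:
N → R → O → P → S: 1 + 7 + 5 + 1 = 14
N → Q → S: 6 + 4 = 10
N → M → S: 7 + 3 = 10
N → S: 8
N → R → M → S: 1 + 7 + 3 = 11
N → R → S: 1 + 3 = 4
Best route has total 4.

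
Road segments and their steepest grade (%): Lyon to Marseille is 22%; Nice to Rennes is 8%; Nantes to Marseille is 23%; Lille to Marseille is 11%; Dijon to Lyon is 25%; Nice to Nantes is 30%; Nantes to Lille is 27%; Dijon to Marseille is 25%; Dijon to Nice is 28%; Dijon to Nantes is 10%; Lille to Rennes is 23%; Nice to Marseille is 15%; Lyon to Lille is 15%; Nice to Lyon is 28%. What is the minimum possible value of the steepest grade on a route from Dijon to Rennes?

Comparing a few candidate routes:
Dijon - Nantes - Marseille - Nice - Rennes: max(10, 23, 15, 8) = 23
Dijon - Nantes - Marseille - Lille - Rennes: max(10, 23, 11, 23) = 23
Dijon - Nantes - Marseille - Lyon - Lille - Rennes: max(10, 23, 22, 15, 23) = 23
Smallest bottleneck: 23%.

23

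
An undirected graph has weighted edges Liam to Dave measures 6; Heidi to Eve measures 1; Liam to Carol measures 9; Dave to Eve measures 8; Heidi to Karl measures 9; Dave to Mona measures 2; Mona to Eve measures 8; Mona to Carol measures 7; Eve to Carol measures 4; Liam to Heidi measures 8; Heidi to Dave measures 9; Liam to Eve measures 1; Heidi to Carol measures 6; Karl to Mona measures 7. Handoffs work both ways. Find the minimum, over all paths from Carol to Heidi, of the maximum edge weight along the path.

4

Checking several routes:
Carol→Eve→Heidi: max(4, 1) = 4
Carol→Heidi: max(6) = 6
Carol→Mona→Dave→Eve→Liam→Heidi: max(7, 2, 8, 1, 8) = 8
Carol→Mona→Dave→Liam→Heidi: max(7, 2, 6, 8) = 8
Carol→Mona→Dave→Liam→Eve→Heidi: max(7, 2, 6, 1, 1) = 7
Carol→Mona→Dave→Eve→Heidi: max(7, 2, 8, 1) = 8
Smallest bottleneck: 4.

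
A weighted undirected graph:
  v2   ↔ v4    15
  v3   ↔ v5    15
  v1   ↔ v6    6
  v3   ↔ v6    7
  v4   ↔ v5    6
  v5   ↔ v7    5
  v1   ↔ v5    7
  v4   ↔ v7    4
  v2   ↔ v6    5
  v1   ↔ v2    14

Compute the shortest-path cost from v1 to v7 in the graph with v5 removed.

30

Routes from v1 to v7 avoiding v5:
v1 - v2 - v4 - v7: 14 + 15 + 4 = 33
v1 - v6 - v2 - v4 - v7: 6 + 5 + 15 + 4 = 30
Shortest: 30.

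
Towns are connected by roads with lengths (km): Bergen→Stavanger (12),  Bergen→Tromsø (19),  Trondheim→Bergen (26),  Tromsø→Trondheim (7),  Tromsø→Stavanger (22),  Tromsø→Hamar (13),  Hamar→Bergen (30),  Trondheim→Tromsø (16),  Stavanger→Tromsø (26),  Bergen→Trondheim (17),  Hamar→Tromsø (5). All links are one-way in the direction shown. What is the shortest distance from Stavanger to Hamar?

39

Routes from Stavanger to Hamar:
Stavanger-Tromsø-Hamar: 26 + 13 = 39
Shortest: 39 km.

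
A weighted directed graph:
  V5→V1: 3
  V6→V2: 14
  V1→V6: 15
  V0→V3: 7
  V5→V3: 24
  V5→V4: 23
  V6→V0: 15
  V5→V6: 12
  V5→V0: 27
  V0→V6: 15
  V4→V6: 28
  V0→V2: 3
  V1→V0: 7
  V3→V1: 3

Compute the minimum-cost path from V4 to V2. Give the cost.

42

Paths from V4 to V2:
V4 - V6 - V0 - V2: 28 + 15 + 3 = 46
V4 - V6 - V2: 28 + 14 = 42
The minimum is 42.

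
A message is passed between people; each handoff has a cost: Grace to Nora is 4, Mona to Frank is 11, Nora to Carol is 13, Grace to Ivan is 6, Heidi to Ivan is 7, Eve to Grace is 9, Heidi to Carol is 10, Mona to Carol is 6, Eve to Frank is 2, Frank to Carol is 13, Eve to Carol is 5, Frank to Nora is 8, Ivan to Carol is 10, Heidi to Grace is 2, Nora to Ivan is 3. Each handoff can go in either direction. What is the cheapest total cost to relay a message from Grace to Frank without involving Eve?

12

A few of the Grace→Frank routes:
Grace→Heidi→Ivan→Nora→Frank: 2 + 7 + 3 + 8 = 20
Grace→Heidi→Carol→Frank: 2 + 10 + 13 = 25
Grace→Heidi→Carol→Mona→Frank: 2 + 10 + 6 + 11 = 29
Grace→Ivan→Carol→Frank: 6 + 10 + 13 = 29
Grace→Nora→Frank: 4 + 8 = 12
Grace→Ivan→Nora→Frank: 6 + 3 + 8 = 17
The minimum is 12.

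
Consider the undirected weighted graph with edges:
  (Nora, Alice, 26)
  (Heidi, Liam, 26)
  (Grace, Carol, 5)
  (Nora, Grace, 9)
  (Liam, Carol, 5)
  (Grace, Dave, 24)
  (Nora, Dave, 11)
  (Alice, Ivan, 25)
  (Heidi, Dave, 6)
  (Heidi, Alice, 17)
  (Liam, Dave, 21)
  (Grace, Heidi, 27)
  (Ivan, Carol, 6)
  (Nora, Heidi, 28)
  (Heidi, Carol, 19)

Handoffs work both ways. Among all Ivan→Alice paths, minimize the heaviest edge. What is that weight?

17

Comparing a few candidate routes:
Ivan → Carol → Heidi → Alice: max(6, 19, 17) = 19
Ivan → Alice: max(25) = 25
Ivan → Carol → Grace → Nora → Dave → Heidi → Alice: max(6, 5, 9, 11, 6, 17) = 17
Ivan → Carol → Heidi → Liam → Dave → Grace → Nora → Alice: max(6, 19, 26, 21, 24, 9, 26) = 26
Ivan → Carol → Liam → Dave → Heidi → Alice: max(6, 5, 21, 6, 17) = 21
Ivan → Carol → Grace → Dave → Heidi → Alice: max(6, 5, 24, 6, 17) = 24
Smallest bottleneck: 17.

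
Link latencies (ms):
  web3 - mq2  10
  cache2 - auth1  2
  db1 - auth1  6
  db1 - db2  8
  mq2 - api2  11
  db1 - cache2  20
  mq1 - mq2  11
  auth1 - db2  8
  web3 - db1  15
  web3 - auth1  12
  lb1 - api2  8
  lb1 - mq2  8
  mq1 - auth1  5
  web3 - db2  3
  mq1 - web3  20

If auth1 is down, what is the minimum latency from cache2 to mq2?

41

Paths from cache2 to mq2 avoiding auth1:
cache2 - db1 - db2 - web3 - mq1 - mq2: 20 + 8 + 3 + 20 + 11 = 62
cache2 - db1 - web3 - mq2: 20 + 15 + 10 = 45
cache2 - db1 - web3 - mq1 - mq2: 20 + 15 + 20 + 11 = 66
cache2 - db1 - db2 - web3 - mq2: 20 + 8 + 3 + 10 = 41
Shortest: 41 ms.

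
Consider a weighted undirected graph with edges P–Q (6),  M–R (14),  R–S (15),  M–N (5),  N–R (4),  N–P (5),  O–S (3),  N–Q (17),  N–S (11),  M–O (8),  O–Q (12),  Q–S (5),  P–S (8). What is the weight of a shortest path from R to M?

9

A few of the R→M routes:
R → N → M: 4 + 5 = 9
R → N → P → S → O → M: 4 + 5 + 8 + 3 + 8 = 28
R → M: 14
R → S → O → M: 15 + 3 + 8 = 26
R → N → S → O → M: 4 + 11 + 3 + 8 = 26
Shortest: 9.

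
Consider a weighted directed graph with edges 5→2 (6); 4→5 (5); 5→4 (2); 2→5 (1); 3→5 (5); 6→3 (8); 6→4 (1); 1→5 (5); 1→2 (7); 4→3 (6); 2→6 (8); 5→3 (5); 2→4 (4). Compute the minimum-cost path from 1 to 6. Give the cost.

15

Routes from 1 to 6:
1-2-6: 7 + 8 = 15
1-5-2-6: 5 + 6 + 8 = 19
Best route has total 15.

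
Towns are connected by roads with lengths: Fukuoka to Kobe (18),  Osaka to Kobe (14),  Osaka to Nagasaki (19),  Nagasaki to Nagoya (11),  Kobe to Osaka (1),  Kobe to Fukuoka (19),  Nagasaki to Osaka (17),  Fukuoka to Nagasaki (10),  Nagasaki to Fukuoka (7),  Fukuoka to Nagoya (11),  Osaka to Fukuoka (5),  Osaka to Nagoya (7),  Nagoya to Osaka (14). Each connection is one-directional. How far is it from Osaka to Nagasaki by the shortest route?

Candidate routes:
Osaka -> Fukuoka -> Nagasaki: 5 + 10 = 15
Osaka -> Kobe -> Fukuoka -> Nagasaki: 14 + 19 + 10 = 43
Osaka -> Nagasaki: 19
Shortest: 15.

15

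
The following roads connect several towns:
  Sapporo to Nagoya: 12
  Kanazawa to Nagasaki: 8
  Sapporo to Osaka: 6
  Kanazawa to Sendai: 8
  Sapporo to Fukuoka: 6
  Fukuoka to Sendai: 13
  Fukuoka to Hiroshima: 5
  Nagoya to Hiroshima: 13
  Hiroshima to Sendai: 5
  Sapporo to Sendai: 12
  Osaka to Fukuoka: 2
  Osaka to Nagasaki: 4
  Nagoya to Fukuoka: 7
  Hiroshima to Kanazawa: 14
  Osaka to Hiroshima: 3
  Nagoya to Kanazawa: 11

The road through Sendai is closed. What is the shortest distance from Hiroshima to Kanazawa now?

14

Comparing a few candidate routes:
Hiroshima - Osaka - Nagasaki - Kanazawa: 3 + 4 + 8 = 15
Hiroshima - Fukuoka - Osaka - Nagasaki - Kanazawa: 5 + 2 + 4 + 8 = 19
Hiroshima - Kanazawa: 14
Best route has total 14.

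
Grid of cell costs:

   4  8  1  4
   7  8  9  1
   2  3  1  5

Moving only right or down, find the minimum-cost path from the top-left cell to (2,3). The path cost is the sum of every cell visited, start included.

Best path: r0c0→r1c0→r2c0→r2c1→r2c2→r2c3
Cost: 4 + 7 + 2 + 3 + 1 + 5 = 22
For comparison, the top-then-right route costs 23.

22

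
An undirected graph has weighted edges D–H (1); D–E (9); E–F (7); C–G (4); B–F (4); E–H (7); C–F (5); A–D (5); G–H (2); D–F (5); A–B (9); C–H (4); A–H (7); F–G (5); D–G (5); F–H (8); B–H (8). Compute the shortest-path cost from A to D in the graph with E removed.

5

Checking several routes:
A→H→G→D: 7 + 2 + 5 = 14
A→D: 5
A→B→F→D: 9 + 4 + 5 = 18
A→H→D: 7 + 1 = 8
A→B→H→D: 9 + 8 + 1 = 18
The minimum is 5.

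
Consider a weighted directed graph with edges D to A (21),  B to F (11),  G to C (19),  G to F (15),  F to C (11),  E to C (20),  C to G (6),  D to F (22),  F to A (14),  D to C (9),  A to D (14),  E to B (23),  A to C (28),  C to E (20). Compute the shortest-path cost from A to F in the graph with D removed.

Candidate routes:
A→C→G→F: 28 + 6 + 15 = 49
A→C→E→B→F: 28 + 20 + 23 + 11 = 82
The minimum is 49.

49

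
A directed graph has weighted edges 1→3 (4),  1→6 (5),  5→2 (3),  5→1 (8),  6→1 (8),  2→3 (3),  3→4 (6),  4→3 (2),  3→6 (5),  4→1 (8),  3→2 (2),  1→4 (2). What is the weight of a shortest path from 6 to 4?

10

Routes from 6 to 4:
6 → 1 → 4: 8 + 2 = 10
6 → 1 → 3 → 4: 8 + 4 + 6 = 18
The minimum is 10.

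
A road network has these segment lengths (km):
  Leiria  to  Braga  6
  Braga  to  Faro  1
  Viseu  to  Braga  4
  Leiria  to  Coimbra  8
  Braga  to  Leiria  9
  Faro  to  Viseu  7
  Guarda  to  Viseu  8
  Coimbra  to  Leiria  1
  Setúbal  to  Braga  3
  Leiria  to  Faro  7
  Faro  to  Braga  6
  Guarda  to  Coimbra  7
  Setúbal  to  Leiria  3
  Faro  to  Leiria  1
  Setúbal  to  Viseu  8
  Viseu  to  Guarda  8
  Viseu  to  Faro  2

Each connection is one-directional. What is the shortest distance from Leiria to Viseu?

Paths from Leiria to Viseu:
Leiria - Braga - Faro - Viseu: 6 + 1 + 7 = 14
Leiria - Faro - Viseu: 7 + 7 = 14
Best route has total 14 km.

14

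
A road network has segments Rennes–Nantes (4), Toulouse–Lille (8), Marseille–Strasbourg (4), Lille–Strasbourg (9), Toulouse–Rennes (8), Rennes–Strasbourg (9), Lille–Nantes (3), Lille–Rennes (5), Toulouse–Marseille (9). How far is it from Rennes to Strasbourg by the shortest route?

9

Comparing a few candidate routes:
Rennes→Toulouse→Marseille→Strasbourg: 8 + 9 + 4 = 21
Rennes→Lille→Strasbourg: 5 + 9 = 14
Rennes→Strasbourg: 9
Rennes→Nantes→Lille→Strasbourg: 4 + 3 + 9 = 16
The minimum is 9 km.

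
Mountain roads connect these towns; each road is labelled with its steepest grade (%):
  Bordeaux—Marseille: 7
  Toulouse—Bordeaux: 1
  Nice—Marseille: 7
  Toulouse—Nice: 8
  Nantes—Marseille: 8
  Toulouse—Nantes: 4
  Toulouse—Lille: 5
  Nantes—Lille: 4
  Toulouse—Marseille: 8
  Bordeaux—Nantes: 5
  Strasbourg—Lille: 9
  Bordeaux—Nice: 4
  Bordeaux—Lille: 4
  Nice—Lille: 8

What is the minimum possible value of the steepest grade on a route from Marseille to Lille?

7

Comparing a few candidate routes:
Marseille→Nice→Bordeaux→Toulouse→Lille: max(7, 4, 1, 5) = 7
Marseille→Nice→Bordeaux→Toulouse→Nantes→Lille: max(7, 4, 1, 4, 4) = 7
Marseille→Nice→Bordeaux→Lille: max(7, 4, 4) = 7
Marseille→Nice→Bordeaux→Nantes→Toulouse→Lille: max(7, 4, 5, 4, 5) = 7
Marseille→Nice→Bordeaux→Nantes→Lille: max(7, 4, 5, 4) = 7
Best route has worst link 7%.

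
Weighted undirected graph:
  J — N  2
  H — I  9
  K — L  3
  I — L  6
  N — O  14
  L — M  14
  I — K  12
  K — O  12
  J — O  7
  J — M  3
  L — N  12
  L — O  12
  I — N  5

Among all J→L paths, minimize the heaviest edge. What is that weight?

Comparing a few candidate routes:
J -> N -> I -> K -> O -> L: max(2, 5, 12, 12, 12) = 12
J -> N -> I -> L: max(2, 5, 6) = 6
J -> O -> K -> I -> L: max(7, 12, 12, 6) = 12
J -> O -> L: max(7, 12) = 12
J -> O -> K -> I -> N -> L: max(7, 12, 12, 5, 12) = 12
J -> O -> K -> L: max(7, 12, 3) = 12
Smallest bottleneck: 6.

6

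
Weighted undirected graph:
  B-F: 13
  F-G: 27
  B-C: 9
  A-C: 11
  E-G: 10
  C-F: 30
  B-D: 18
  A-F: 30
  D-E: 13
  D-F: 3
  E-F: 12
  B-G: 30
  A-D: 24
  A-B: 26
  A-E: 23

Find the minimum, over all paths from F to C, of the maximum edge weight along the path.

13

A few of the F→C routes:
F -> D -> B -> C: max(3, 18, 9) = 18
F -> E -> D -> B -> C: max(12, 13, 18, 9) = 18
F -> B -> C: max(13, 9) = 13
Smallest bottleneck: 13.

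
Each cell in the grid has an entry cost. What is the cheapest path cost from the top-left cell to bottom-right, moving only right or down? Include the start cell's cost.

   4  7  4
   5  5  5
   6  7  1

Best path: r0c0 → r1c0 → r1c1 → r1c2 → r2c2
Cost: 4 + 5 + 5 + 5 + 1 = 20
For comparison, the top-then-right route costs 21.

20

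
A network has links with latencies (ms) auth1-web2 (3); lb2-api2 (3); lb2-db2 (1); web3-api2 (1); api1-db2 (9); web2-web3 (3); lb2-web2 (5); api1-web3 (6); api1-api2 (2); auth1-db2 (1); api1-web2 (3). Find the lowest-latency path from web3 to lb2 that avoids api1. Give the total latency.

4

Routes from web3 to lb2 avoiding api1:
web3→api2→lb2: 1 + 3 = 4
web3→web2→auth1→db2→lb2: 3 + 3 + 1 + 1 = 8
web3→web2→lb2: 3 + 5 = 8
Best route has total 4 ms.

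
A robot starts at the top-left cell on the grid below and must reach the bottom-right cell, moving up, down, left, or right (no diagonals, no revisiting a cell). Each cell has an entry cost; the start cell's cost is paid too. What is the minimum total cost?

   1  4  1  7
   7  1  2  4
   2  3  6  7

Take r0c0→r0c1→r0c2→r1c2→r1c3→r2c3 for a total of 1 + 4 + 1 + 2 + 4 + 7 = 19.

19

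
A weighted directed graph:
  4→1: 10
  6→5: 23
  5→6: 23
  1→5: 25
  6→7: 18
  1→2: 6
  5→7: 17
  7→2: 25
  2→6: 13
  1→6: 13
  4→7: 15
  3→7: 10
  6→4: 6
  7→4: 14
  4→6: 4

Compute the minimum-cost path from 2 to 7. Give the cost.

31

Candidate routes:
2 → 6 → 5 → 7: 13 + 23 + 17 = 53
2 → 6 → 7: 13 + 18 = 31
2 → 6 → 4 → 7: 13 + 6 + 15 = 34
2 → 6 → 4 → 1 → 5 → 7: 13 + 6 + 10 + 25 + 17 = 71
Best route has total 31.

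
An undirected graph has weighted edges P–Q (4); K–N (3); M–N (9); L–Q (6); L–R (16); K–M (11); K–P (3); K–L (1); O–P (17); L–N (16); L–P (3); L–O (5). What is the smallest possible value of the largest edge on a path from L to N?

3

Checking several routes:
L -> Q -> P -> K -> N: max(6, 4, 3, 3) = 6
L -> Q -> P -> K -> M -> N: max(6, 4, 3, 11, 9) = 11
L -> K -> M -> N: max(1, 11, 9) = 11
L -> P -> K -> M -> N: max(3, 3, 11, 9) = 11
L -> K -> N: max(1, 3) = 3
L -> P -> K -> N: max(3, 3, 3) = 3
The minimum achievable maximum is 3.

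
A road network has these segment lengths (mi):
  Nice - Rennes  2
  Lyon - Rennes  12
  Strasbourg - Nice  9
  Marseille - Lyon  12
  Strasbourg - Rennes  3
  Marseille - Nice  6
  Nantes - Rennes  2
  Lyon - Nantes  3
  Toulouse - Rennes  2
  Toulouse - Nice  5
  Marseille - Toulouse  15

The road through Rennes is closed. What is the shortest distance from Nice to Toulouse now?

Routes from Nice to Toulouse avoiding Rennes:
Nice → Toulouse: 5
Nice → Marseille → Toulouse: 6 + 15 = 21
Shortest: 5 mi.

5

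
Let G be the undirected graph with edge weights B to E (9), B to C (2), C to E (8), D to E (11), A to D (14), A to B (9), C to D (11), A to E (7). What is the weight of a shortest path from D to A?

14

A few of the D→A routes:
D-A: 14
D-E-A: 11 + 7 = 18
D-C-B-A: 11 + 2 + 9 = 22
Shortest: 14.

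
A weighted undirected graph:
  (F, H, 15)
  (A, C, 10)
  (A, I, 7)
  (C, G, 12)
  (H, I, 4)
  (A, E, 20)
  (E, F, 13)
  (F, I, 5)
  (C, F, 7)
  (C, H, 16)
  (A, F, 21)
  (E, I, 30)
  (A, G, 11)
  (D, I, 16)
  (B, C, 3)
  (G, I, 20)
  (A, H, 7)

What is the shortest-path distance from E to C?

A few of the E→C routes:
E -> F -> I -> H -> C: 13 + 5 + 4 + 16 = 38
E -> A -> I -> F -> C: 20 + 7 + 5 + 7 = 39
E -> F -> I -> A -> C: 13 + 5 + 7 + 10 = 35
E -> F -> I -> H -> A -> C: 13 + 5 + 4 + 7 + 10 = 39
E -> F -> C: 13 + 7 = 20
E -> A -> C: 20 + 10 = 30
Shortest: 20.

20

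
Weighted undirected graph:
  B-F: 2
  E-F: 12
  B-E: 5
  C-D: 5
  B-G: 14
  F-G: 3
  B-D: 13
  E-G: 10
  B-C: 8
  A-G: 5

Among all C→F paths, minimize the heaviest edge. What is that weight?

A few of the C→F routes:
C - B - F: max(8, 2) = 8
C - B - E - G - F: max(8, 5, 10, 3) = 10
C - B - E - F: max(8, 5, 12) = 12
The minimum achievable maximum is 8.

8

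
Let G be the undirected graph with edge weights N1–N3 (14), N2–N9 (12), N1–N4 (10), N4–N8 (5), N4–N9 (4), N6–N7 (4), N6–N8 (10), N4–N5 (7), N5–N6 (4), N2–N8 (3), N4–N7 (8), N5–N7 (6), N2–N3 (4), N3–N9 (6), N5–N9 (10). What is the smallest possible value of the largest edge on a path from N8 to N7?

7

Comparing a few candidate routes:
N8 -> N2 -> N3 -> N9 -> N4 -> N5 -> N7: max(3, 4, 6, 4, 7, 6) = 7
N8 -> N4 -> N5 -> N6 -> N7: max(5, 7, 4, 4) = 7
N8 -> N2 -> N3 -> N9 -> N4 -> N5 -> N6 -> N7: max(3, 4, 6, 4, 7, 4, 4) = 7
Best route has worst link 7.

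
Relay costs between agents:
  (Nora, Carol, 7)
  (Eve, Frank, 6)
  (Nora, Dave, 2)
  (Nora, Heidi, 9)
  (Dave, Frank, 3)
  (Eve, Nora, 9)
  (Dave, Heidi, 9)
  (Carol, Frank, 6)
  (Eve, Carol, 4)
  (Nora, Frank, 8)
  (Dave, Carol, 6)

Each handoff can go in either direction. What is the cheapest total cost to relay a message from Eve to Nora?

9

Checking several routes:
Eve - Frank - Dave - Nora: 6 + 3 + 2 = 11
Eve - Carol - Dave - Nora: 4 + 6 + 2 = 12
Eve - Nora: 9
Eve - Carol - Nora: 4 + 7 = 11
Best route has total 9.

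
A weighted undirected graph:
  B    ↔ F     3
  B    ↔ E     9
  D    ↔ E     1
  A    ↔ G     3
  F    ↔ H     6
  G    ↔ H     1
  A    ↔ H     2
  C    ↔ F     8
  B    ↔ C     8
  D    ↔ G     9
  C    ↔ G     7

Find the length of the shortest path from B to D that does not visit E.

Some routes from B to D avoiding E:
B-C-G-D: 8 + 7 + 9 = 24
B-F-H-G-D: 3 + 6 + 1 + 9 = 19
B-F-H-A-G-D: 3 + 6 + 2 + 3 + 9 = 23
Best route has total 19.

19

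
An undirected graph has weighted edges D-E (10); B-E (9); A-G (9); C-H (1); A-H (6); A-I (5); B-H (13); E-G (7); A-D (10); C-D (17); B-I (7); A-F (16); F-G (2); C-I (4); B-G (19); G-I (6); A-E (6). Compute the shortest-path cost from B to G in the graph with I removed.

Some routes from B to G avoiding I:
B - H - A - G: 13 + 6 + 9 = 28
B - G: 19
B - E - A - G: 9 + 6 + 9 = 24
B - H - A - E - G: 13 + 6 + 6 + 7 = 32
B - E - G: 9 + 7 = 16
Shortest: 16.

16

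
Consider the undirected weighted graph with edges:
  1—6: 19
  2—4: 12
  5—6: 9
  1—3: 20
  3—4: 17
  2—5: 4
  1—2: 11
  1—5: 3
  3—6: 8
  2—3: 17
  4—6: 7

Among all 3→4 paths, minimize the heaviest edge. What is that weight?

A few of the 3→4 routes:
3 → 6 → 5 → 2 → 4: max(8, 9, 4, 12) = 12
3 → 4: max(17) = 17
3 → 6 → 4: max(8, 7) = 8
3 → 6 → 5 → 1 → 2 → 4: max(8, 9, 3, 11, 12) = 12
Smallest bottleneck: 8.

8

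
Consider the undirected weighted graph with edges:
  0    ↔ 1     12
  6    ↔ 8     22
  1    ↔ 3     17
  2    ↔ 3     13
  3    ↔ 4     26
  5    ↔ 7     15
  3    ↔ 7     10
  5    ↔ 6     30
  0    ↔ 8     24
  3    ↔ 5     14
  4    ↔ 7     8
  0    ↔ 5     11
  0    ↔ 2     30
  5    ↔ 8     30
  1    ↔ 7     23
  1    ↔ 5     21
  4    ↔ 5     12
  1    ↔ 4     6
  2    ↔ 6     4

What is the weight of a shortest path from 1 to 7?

14

Checking several routes:
1 -> 4 -> 7: 6 + 8 = 14
1 -> 3 -> 7: 17 + 10 = 27
1 -> 5 -> 7: 21 + 15 = 36
1 -> 0 -> 5 -> 7: 12 + 11 + 15 = 38
1 -> 7: 23
1 -> 4 -> 5 -> 7: 6 + 12 + 15 = 33
The minimum is 14.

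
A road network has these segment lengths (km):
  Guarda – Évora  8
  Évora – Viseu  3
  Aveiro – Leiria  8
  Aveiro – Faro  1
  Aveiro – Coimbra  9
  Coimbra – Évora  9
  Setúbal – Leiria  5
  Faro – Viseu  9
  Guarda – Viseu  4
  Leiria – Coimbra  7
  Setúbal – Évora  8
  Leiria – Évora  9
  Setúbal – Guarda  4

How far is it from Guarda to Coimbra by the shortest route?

A few of the Guarda→Coimbra routes:
Guarda-Évora-Coimbra: 8 + 9 = 17
Guarda-Setúbal-Évora-Coimbra: 4 + 8 + 9 = 21
Guarda-Viseu-Évora-Coimbra: 4 + 3 + 9 = 16
Guarda-Setúbal-Leiria-Coimbra: 4 + 5 + 7 = 16
Best route has total 16 km.

16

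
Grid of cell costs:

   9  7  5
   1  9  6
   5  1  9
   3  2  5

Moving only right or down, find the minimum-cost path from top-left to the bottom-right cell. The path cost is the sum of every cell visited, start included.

23

Path (0,0) (1,0) (2,0) (2,1) (3,1) (3,2): 9 + 1 + 5 + 1 + 2 + 5 = 23.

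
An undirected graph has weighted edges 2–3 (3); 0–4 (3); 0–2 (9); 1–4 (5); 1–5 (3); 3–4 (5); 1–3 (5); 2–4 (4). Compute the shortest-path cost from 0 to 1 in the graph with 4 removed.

17

Routes from 0 to 1 avoiding 4:
0 -> 2 -> 3 -> 1: 9 + 3 + 5 = 17
Shortest: 17.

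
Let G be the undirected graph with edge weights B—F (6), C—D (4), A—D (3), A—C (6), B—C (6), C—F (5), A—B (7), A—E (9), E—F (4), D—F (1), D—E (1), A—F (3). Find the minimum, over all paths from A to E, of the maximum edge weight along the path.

3

Some routes from A to E:
A - F - D - E: max(3, 1, 1) = 3
A - D - F - E: max(3, 1, 4) = 4
A - D - E: max(3, 1) = 3
Smallest bottleneck: 3.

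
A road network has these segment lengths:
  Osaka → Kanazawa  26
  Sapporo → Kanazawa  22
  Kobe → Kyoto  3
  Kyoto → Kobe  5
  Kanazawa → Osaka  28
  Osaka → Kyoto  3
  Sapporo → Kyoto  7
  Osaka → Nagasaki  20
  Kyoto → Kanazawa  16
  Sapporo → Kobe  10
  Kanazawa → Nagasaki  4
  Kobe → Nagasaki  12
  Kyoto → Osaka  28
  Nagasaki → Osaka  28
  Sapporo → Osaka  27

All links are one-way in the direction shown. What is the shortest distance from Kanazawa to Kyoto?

31

Routes from Kanazawa to Kyoto:
Kanazawa → Nagasaki → Osaka → Kyoto: 4 + 28 + 3 = 35
Kanazawa → Osaka → Kyoto: 28 + 3 = 31
Best route has total 31.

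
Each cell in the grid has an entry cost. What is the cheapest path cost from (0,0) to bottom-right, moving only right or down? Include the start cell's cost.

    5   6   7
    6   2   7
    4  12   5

25

Best path: [0,0] → [0,1] → [1,1] → [1,2] → [2,2]
Cost: 5 + 6 + 2 + 7 + 5 = 25
For comparison, the top-then-right route costs 30.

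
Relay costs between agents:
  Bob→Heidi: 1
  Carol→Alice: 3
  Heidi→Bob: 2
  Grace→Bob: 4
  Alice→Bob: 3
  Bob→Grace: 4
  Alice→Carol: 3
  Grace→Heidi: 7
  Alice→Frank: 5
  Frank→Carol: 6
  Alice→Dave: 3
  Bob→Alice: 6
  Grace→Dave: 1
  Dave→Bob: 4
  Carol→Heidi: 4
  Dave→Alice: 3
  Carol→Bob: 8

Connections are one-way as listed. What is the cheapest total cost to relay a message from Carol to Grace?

10

Comparing a few candidate routes:
Carol -> Heidi -> Bob -> Grace: 4 + 2 + 4 = 10
Carol -> Bob -> Grace: 8 + 4 = 12
Carol -> Alice -> Bob -> Grace: 3 + 3 + 4 = 10
Best route has total 10.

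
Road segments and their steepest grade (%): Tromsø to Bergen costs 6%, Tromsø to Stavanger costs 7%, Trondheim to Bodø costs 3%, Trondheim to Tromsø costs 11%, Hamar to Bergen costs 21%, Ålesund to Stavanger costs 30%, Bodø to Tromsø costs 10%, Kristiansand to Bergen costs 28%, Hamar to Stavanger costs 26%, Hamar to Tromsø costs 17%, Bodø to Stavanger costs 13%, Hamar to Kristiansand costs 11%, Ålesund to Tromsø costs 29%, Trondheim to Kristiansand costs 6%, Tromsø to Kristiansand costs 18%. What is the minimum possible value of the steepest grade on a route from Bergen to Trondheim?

10

A few of the Bergen→Trondheim routes:
Bergen -> Tromsø -> Kristiansand -> Trondheim: max(6, 18, 6) = 18
Bergen -> Tromsø -> Hamar -> Kristiansand -> Trondheim: max(6, 17, 11, 6) = 17
Bergen -> Hamar -> Kristiansand -> Tromsø -> Bodø -> Trondheim: max(21, 11, 18, 10, 3) = 21
Bergen -> Tromsø -> Bodø -> Trondheim: max(6, 10, 3) = 10
Bergen -> Tromsø -> Trondheim: max(6, 11) = 11
Bergen -> Tromsø -> Stavanger -> Bodø -> Trondheim: max(6, 7, 13, 3) = 13
The minimum achievable maximum is 10%.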